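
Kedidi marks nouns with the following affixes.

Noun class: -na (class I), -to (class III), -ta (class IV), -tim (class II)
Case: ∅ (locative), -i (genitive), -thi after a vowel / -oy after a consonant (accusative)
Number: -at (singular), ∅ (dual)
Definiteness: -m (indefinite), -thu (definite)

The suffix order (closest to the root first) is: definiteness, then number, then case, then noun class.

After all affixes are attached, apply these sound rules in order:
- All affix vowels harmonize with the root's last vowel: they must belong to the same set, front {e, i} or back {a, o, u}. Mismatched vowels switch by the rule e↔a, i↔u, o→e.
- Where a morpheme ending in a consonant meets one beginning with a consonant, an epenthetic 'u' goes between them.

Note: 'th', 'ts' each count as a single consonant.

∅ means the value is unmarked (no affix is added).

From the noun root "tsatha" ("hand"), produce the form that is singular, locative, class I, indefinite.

Attach definiteness indefinite -m → tsatham.
Attach number singular -at → tsathamat.
case = locative: zero marking, form stays tsathamat.
Attach noun class class I -na → tsathamatna.
Vowel harmony: no change.
Apply epenthesis: tsathamatna → tsathamatuna.

tsathamatuna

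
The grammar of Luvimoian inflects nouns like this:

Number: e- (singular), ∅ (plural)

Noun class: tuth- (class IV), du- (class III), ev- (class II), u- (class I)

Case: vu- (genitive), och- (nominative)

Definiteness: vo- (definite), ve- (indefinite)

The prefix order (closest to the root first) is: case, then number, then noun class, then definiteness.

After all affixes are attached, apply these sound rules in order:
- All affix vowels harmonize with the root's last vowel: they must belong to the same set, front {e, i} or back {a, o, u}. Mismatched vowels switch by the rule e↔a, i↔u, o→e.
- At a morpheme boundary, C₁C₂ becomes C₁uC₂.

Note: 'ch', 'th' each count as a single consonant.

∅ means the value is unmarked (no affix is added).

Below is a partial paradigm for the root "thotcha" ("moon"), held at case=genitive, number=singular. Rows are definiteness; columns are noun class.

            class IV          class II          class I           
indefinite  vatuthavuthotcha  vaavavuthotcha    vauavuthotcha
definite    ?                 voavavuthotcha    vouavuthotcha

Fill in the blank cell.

votuthavuthotcha

Attach case genitive vu- → vuthotcha.
Attach number singular e- → evuthotcha.
Attach noun class class IV tuth- → tuthevuthotcha.
Attach definiteness definite vo- → votuthevuthotcha.
Apply vowel harmony: votuthevuthotcha → votuthavuthotcha.
Epenthesis: no change.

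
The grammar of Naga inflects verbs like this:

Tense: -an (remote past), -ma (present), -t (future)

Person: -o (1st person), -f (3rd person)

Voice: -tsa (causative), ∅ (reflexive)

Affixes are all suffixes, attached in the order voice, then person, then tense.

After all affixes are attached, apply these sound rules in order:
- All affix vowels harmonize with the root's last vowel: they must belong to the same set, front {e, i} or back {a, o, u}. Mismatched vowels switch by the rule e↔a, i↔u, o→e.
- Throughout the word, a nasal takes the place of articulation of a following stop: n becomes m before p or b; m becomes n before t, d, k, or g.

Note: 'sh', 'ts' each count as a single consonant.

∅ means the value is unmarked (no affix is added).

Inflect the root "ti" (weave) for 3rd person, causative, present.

Attach voice causative -tsa → titsa.
Attach person 3rd person -f → titsaf.
Attach tense present -ma → titsafma.
Apply vowel harmony: titsafma → titsefme.
Nasal assimilation: no change.

titsefme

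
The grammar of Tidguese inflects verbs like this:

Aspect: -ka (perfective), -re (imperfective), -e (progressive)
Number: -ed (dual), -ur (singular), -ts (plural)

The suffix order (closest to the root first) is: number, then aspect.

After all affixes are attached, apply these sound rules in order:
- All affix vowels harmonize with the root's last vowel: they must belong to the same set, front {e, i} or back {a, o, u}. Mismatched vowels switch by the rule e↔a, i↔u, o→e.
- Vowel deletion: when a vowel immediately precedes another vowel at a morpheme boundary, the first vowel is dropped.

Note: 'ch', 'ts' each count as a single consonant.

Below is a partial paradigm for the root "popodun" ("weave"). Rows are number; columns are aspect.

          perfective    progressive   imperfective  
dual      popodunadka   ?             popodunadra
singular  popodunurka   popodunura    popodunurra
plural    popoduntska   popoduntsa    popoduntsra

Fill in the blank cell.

popodunada

Attach number dual -ed → popoduned.
Attach aspect progressive -e → popodunede.
Apply vowel harmony: popodunede → popodunada.
Vowel deletion: no change.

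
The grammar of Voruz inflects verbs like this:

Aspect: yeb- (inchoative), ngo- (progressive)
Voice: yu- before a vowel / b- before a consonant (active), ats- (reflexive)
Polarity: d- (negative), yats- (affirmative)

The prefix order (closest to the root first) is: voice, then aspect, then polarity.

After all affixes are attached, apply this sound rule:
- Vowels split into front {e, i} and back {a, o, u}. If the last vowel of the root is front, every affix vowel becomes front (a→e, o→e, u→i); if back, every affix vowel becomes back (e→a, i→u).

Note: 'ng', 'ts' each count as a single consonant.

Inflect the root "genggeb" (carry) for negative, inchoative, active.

dyebbgenggeb

Attach voice active b- (before consonant 'g') → bgenggeb.
Attach aspect inchoative yeb- → yebbgenggeb.
Attach polarity negative d- → dyebbgenggeb.
Vowel harmony: no change.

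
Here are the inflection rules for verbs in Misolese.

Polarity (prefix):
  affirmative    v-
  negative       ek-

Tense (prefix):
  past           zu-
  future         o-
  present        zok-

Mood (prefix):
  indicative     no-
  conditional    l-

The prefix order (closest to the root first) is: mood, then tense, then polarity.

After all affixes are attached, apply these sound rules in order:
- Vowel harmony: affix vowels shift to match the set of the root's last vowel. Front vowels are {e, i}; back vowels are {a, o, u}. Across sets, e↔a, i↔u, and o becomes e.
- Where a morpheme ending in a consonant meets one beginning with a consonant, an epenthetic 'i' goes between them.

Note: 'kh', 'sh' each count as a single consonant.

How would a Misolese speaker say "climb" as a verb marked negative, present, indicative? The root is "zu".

Attach mood indicative no- → nozu.
Attach tense present zok- → zoknozu.
Attach polarity negative ek- → ekzoknozu.
Apply vowel harmony: ekzoknozu → akzoknozu.
Apply epenthesis: akzoknozu → akizokinozu.

akizokinozu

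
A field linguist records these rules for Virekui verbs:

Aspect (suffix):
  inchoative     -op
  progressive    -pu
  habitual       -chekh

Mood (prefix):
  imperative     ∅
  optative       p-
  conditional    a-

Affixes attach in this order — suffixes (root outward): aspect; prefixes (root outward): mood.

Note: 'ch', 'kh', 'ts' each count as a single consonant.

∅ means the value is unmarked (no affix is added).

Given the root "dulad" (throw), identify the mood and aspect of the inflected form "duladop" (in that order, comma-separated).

Segment: dulad-op.
mood: ∅ → imperative.
aspect: -op → inchoative.

imperative, inchoative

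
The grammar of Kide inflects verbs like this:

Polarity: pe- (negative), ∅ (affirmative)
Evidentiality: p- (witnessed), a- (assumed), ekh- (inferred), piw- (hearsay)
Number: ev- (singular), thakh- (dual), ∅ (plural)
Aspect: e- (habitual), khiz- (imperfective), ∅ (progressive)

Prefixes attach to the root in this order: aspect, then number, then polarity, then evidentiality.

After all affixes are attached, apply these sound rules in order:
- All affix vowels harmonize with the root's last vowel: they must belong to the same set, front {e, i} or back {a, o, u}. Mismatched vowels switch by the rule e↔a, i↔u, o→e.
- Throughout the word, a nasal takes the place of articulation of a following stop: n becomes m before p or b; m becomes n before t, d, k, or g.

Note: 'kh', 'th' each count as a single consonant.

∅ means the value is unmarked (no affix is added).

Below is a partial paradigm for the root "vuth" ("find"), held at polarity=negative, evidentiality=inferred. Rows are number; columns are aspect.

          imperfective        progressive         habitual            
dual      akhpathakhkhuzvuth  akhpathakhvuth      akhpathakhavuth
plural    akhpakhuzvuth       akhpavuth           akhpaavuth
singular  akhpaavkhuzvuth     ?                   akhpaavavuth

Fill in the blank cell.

akhpaavvuth

aspect = progressive: zero marking, form stays vuth.
Attach number singular ev- → evvuth.
Attach polarity negative pe- → peevvuth.
Attach evidentiality inferred ekh- → ekhpeevvuth.
Apply vowel harmony: ekhpeevvuth → akhpaavvuth.
Nasal assimilation: no change.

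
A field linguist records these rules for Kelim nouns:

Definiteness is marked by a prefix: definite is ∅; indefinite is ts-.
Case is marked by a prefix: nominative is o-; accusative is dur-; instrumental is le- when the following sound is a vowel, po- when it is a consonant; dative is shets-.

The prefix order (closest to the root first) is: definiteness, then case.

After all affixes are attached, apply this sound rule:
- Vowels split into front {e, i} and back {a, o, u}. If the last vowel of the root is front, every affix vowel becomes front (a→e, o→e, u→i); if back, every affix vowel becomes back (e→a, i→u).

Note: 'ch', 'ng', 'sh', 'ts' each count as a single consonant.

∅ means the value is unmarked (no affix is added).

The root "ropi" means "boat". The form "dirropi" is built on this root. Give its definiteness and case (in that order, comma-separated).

Segment: dur-ropi.
definiteness: ∅ → definite.
case: dur- → accusative.

definite, accusative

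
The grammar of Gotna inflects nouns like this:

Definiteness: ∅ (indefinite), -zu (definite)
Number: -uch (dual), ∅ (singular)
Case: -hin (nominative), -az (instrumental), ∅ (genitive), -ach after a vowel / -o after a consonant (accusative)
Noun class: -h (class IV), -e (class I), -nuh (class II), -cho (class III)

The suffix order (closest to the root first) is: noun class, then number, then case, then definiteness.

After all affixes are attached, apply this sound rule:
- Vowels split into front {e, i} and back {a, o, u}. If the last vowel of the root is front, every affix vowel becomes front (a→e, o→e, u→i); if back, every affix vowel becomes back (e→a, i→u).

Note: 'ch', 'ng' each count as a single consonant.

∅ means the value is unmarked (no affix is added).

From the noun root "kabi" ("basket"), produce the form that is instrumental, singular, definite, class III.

Attach noun class class III -cho → kabicho.
number = singular: zero marking, form stays kabicho.
Attach case instrumental -az → kabichoaz.
Attach definiteness definite -zu → kabichoazzu.
Apply vowel harmony: kabichoazzu → kabicheezzi.

kabicheezzi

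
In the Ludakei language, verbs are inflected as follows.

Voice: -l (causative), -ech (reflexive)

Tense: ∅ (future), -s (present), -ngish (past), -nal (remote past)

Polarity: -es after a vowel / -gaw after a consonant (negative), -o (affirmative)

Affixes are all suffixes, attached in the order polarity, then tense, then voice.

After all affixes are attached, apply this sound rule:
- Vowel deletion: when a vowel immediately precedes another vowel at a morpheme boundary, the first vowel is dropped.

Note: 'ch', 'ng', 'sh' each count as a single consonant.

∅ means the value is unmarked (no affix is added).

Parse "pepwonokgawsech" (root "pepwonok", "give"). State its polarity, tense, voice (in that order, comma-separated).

Segment: pepwonok-gaw-s-ech.
polarity: -es/gaw → negative.
tense: -s → present.
voice: -ech → reflexive.

negative, present, reflexive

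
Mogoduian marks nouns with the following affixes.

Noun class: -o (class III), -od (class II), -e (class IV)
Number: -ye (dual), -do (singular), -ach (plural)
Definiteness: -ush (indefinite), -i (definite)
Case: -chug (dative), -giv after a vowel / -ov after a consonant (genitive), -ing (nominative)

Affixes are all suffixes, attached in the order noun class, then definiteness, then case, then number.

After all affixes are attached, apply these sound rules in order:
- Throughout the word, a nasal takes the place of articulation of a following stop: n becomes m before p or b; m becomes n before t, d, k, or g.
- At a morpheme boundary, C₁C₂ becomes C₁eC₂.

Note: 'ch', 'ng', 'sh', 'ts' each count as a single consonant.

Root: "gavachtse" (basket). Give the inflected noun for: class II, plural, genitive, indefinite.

Attach noun class class II -od → gavachtseod.
Attach definiteness indefinite -ush → gavachtseodush.
Attach case genitive -ov (after consonant 'sh') → gavachtseodushov.
Attach number plural -ach → gavachtseodushovach.
Nasal assimilation: no change.
Epenthesis: no change.

gavachtseodushovach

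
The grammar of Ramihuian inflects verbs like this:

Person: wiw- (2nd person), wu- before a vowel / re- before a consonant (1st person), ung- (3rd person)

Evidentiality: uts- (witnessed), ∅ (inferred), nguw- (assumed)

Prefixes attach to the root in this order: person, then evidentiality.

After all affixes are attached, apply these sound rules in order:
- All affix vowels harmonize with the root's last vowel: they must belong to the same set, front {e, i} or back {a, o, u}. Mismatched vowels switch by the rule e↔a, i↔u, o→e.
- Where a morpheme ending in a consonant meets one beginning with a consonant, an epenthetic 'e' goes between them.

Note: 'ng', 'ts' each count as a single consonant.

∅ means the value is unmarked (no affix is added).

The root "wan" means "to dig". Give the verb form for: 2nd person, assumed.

Attach person 2nd person wiw- → wiwwan.
Attach evidentiality assumed nguw- → nguwwiwwan.
Apply vowel harmony: nguwwiwwan → nguwwuwwan.
Apply epenthesis: nguwwuwwan → nguwewuwewan.

nguwewuwewan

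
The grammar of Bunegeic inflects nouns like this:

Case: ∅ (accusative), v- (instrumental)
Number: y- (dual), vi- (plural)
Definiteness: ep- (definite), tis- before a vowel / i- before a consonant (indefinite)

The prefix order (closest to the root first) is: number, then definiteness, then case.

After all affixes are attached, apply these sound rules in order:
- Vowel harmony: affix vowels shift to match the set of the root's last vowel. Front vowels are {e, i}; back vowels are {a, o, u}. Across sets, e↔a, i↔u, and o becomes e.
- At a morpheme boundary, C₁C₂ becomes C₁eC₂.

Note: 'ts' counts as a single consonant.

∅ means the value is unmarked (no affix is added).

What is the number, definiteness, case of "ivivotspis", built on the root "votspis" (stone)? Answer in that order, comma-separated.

plural, indefinite, accusative

Segment: i-vi-votspis.
number: vi- → plural.
definiteness: tis/i- → indefinite.
case: ∅ → accusative.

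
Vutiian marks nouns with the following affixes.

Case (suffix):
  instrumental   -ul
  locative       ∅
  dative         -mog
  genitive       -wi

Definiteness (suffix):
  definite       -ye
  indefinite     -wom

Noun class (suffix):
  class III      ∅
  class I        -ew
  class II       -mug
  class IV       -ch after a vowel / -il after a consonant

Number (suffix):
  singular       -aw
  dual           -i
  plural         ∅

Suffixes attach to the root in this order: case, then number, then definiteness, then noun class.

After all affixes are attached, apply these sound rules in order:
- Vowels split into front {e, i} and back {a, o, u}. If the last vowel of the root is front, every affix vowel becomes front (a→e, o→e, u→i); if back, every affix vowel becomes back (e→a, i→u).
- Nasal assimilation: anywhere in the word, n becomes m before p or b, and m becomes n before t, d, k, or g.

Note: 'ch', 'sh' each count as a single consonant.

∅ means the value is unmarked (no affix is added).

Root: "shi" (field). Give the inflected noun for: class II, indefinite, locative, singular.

case = locative: zero marking, form stays shi.
Attach number singular -aw → shiaw.
Attach definiteness indefinite -wom → shiawwom.
Attach noun class class II -mug → shiawwommug.
Apply vowel harmony: shiawwommug → shiewwemmig.
Nasal assimilation: no change.

shiewwemmig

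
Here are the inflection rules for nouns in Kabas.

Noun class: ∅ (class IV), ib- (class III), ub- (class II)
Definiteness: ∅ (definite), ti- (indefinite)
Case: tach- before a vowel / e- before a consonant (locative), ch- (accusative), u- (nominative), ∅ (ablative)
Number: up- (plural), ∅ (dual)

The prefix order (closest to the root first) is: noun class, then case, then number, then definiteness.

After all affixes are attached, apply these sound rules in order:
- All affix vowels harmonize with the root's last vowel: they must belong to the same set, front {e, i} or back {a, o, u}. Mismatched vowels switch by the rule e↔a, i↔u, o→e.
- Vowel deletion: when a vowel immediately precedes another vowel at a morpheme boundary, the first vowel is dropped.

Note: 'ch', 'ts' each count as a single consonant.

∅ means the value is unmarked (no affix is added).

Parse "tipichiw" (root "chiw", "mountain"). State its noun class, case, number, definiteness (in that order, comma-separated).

Segment: ti-up-u-chiw.
noun class: ∅ → class IV.
case: u- → nominative.
number: up- → plural.
definiteness: ti- → indefinite.

class IV, nominative, plural, indefinite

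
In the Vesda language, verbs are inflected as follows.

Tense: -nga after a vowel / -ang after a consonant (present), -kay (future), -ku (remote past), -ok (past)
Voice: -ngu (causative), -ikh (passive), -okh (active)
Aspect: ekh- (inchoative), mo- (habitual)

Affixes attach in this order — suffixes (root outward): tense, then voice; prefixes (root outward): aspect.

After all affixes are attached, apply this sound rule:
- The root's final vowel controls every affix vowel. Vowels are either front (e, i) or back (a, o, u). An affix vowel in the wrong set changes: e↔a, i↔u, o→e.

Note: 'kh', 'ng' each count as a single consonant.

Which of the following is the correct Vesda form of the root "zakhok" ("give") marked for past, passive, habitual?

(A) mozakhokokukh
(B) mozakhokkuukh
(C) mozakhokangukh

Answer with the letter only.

A

Attach tense past -ok → zakhokok.
Attach aspect habitual mo- → mozakhokok.
Attach voice passive -ikh → mozakhokokikh.
Apply vowel harmony: mozakhokokikh → mozakhokokukh.
So the correct form is mozakhokokukh, option (A).
(B) mozakhokkuukh is wrong: it uses remote past instead of past for tense.
(C) mozakhokangukh is wrong: it uses present instead of past for tense.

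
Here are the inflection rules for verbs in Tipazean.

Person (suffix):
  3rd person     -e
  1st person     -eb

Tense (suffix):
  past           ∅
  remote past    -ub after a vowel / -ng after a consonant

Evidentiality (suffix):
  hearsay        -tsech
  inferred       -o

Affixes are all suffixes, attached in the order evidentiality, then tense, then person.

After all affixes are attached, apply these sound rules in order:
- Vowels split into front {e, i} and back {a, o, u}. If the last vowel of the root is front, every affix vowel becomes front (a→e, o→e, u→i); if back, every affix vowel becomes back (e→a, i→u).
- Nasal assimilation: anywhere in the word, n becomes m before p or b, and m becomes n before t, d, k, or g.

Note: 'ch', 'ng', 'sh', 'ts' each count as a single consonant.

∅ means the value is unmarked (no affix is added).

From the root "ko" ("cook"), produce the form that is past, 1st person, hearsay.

Attach evidentiality hearsay -tsech → kotsech.
tense = past: zero marking, form stays kotsech.
Attach person 1st person -eb → kotsecheb.
Apply vowel harmony: kotsecheb → kotsachab.
Nasal assimilation: no change.

kotsachab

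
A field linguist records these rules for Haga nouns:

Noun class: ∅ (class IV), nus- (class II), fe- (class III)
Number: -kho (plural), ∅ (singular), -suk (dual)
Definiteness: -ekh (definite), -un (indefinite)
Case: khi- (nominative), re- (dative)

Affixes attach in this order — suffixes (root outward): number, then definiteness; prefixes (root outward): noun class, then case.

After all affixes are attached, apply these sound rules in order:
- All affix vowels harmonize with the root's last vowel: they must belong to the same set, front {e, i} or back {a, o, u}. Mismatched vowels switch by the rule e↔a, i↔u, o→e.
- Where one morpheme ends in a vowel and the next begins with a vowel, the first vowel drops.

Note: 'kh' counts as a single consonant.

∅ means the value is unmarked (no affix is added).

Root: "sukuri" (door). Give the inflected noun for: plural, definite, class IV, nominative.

noun class = class IV: zero marking, form stays sukuri.
Attach number plural -kho → sukurikho.
Attach case nominative khi- → khisukurikho.
Attach definiteness definite -ekh → khisukurikhoekh.
Apply vowel harmony: khisukurikhoekh → khisukurikheekh.
Apply vowel deletion: khisukurikheekh → khisukurikhekh.

khisukurikhekh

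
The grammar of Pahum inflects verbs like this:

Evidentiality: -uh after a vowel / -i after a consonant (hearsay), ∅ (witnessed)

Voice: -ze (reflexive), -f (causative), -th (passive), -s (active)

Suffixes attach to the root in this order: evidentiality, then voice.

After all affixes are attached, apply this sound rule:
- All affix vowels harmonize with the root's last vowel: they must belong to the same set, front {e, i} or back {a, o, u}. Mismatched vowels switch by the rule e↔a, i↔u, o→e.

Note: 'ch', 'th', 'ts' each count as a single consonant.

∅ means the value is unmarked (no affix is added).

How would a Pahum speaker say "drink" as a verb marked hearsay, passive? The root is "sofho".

Attach evidentiality hearsay -uh (after vowel 'o') → sofhouh.
Attach voice passive -th → sofhouhth.
Vowel harmony: no change.

sofhouhth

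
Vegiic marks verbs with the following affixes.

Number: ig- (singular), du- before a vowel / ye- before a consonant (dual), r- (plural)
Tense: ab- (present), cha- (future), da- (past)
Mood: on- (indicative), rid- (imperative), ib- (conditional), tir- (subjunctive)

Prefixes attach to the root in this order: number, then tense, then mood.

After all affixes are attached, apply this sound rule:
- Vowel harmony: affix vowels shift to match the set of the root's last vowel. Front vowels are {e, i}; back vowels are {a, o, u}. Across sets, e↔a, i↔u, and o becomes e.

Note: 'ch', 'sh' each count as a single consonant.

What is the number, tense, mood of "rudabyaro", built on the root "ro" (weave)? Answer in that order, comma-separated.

dual, present, imperative

Segment: rid-ab-ye-ro.
number: du/ye- → dual.
tense: ab- → present.
mood: rid- → imperative.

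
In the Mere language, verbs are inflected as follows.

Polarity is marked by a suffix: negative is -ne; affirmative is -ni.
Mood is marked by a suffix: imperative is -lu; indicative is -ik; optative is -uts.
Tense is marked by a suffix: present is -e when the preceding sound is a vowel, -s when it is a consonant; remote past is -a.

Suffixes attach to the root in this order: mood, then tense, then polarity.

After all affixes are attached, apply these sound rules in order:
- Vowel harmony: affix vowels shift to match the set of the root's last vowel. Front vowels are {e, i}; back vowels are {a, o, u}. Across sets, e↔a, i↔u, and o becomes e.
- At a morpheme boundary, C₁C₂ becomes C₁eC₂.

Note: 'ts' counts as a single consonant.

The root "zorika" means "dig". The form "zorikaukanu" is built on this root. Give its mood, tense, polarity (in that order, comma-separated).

Segment: zorika-ik-a-ni.
mood: -ik → indicative.
tense: -a → remote past.
polarity: -ni → affirmative.

indicative, remote past, affirmative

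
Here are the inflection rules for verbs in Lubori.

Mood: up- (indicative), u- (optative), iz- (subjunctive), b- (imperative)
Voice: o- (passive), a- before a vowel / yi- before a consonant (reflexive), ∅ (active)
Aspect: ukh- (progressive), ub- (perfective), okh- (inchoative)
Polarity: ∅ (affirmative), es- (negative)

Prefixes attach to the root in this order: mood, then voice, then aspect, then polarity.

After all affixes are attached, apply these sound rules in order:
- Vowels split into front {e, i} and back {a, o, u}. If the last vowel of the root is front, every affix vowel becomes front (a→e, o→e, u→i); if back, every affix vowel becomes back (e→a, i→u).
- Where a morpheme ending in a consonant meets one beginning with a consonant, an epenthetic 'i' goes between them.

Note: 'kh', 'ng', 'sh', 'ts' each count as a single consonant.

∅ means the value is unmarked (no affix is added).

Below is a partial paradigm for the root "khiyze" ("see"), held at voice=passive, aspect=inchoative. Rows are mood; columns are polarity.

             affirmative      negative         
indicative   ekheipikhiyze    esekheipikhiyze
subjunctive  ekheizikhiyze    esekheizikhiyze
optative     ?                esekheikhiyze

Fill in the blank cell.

Attach mood optative u- → ukhiyze.
Attach voice passive o- → oukhiyze.
Attach aspect inchoative okh- → okhoukhiyze.
polarity = affirmative: zero marking, form stays okhoukhiyze.
Apply vowel harmony: okhoukhiyze → ekheikhiyze.
Epenthesis: no change.

ekheikhiyze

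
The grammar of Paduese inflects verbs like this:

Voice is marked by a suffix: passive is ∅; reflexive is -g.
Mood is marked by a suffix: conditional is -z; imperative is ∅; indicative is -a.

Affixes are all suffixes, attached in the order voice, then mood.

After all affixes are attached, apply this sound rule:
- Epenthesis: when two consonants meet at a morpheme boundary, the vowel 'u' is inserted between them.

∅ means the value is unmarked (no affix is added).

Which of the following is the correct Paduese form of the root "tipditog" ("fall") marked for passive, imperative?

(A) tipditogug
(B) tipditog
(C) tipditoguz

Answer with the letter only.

B

voice = passive: zero marking, form stays tipditog.
mood = imperative: zero marking, form stays tipditog.
Epenthesis: no change.
So the correct form is tipditog, option (B).
(C) tipditoguz is wrong: it uses conditional instead of imperative for mood.
(A) tipditogug is wrong: it uses reflexive instead of passive for voice.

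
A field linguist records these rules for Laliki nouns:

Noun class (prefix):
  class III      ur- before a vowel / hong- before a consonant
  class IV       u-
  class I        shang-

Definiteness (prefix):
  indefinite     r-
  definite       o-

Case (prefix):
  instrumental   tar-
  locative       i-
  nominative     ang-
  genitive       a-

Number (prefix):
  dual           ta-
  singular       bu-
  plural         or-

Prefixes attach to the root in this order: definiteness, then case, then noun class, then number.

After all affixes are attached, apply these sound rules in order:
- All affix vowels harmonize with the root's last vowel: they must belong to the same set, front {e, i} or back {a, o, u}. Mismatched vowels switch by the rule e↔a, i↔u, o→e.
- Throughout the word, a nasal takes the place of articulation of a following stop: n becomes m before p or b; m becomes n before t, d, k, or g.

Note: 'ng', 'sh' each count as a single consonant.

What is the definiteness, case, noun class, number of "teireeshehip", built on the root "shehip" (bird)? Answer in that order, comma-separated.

definite, genitive, class III, dual

Segment: ta-ur-a-o-shehip.
definiteness: o- → definite.
case: a- → genitive.
noun class: ur/hong- → class III.
number: ta- → dual.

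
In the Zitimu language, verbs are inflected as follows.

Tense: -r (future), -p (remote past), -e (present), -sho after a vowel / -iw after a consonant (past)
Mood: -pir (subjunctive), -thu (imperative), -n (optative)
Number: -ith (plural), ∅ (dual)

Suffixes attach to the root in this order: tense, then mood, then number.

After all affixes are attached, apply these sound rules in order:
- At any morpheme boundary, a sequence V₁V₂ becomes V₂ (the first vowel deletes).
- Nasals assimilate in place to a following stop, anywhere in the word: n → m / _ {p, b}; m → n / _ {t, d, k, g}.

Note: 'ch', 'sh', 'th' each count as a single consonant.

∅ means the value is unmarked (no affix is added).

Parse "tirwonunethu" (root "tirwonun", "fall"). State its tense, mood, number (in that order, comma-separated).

present, imperative, dual

Segment: tirwonun-e-thu.
tense: -e → present.
mood: -thu → imperative.
number: ∅ → dual.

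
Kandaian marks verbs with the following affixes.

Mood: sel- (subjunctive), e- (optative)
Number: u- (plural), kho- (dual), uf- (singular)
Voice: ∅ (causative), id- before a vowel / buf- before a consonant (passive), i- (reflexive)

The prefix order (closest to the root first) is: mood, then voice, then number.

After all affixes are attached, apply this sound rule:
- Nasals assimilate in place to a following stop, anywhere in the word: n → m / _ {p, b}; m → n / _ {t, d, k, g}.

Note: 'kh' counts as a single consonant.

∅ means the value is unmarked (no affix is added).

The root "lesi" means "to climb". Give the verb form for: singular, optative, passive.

ufidelesi

Attach mood optative e- → elesi.
Attach voice passive id- (before vowel 'e') → idelesi.
Attach number singular uf- → ufidelesi.
Nasal assimilation: no change.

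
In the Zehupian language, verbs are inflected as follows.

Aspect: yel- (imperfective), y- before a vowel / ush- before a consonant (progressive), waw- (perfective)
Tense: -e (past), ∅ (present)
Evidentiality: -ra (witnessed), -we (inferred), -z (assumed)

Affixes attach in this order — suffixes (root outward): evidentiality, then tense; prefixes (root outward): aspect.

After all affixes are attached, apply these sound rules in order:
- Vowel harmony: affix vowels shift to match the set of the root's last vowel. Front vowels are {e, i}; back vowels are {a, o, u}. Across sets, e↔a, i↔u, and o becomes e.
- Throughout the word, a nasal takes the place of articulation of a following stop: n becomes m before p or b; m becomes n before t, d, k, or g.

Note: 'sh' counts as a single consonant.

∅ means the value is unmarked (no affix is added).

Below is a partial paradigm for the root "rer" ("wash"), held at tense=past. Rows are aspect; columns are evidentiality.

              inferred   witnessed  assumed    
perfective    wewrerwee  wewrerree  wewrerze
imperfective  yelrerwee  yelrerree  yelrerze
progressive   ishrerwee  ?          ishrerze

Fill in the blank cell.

ishrerree

Attach evidentiality witnessed -ra → rerra.
Attach tense past -e → rerrae.
Attach aspect progressive ush- (before consonant 'r') → ushrerrae.
Apply vowel harmony: ushrerrae → ishrerree.
Nasal assimilation: no change.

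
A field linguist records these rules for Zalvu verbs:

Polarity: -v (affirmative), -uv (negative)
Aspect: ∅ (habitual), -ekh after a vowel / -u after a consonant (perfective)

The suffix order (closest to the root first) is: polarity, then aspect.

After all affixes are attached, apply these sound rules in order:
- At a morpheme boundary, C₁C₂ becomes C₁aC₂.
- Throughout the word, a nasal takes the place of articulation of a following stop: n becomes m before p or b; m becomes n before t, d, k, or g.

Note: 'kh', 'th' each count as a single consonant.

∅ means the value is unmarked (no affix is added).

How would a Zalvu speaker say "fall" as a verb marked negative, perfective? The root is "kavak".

kavakuvu

Attach polarity negative -uv → kavakuv.
Attach aspect perfective -u (after consonant 'v') → kavakuvu.
Epenthesis: no change.
Nasal assimilation: no change.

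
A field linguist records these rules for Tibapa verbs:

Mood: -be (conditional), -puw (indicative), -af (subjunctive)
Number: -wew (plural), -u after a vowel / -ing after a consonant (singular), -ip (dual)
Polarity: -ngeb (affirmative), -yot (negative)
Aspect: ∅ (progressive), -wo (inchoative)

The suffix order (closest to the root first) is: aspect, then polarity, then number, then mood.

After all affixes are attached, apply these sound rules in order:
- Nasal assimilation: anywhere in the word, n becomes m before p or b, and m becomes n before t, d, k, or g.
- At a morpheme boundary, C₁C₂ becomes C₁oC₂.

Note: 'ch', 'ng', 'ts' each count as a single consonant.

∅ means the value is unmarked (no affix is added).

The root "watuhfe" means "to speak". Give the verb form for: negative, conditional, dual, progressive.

watuhfeyotipobe

aspect = progressive: zero marking, form stays watuhfe.
Attach polarity negative -yot → watuhfeyot.
Attach number dual -ip → watuhfeyotip.
Attach mood conditional -be → watuhfeyotipbe.
Nasal assimilation: no change.
Apply epenthesis: watuhfeyotipbe → watuhfeyotipobe.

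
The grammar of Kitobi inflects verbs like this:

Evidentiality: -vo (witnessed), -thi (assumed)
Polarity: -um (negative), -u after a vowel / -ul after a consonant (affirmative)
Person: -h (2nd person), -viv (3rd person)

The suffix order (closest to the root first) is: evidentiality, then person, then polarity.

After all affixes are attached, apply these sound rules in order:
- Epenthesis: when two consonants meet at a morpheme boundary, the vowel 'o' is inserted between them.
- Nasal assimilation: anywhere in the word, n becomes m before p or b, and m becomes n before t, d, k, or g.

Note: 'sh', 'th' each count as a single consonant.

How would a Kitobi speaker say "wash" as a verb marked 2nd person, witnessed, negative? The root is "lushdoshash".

Attach evidentiality witnessed -vo → lushdoshashvo.
Attach person 2nd person -h → lushdoshashvoh.
Attach polarity negative -um → lushdoshashvohum.
Apply epenthesis: lushdoshashvohum → lushdoshashovohum.
Nasal assimilation: no change.

lushdoshashovohum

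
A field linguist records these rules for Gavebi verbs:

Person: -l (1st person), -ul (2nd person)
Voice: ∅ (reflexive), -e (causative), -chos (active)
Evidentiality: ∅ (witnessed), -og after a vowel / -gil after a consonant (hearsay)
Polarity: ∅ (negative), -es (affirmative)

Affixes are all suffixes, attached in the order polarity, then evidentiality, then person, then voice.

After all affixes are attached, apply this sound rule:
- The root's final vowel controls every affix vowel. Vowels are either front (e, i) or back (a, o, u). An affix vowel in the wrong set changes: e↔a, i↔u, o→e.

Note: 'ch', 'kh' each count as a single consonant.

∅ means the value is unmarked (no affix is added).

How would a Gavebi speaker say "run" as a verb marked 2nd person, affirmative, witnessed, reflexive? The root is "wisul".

wisulasul

Attach polarity affirmative -es → wisules.
evidentiality = witnessed: zero marking, form stays wisules.
Attach person 2nd person -ul → wisulesul.
voice = reflexive: zero marking, form stays wisulesul.
Apply vowel harmony: wisulesul → wisulasul.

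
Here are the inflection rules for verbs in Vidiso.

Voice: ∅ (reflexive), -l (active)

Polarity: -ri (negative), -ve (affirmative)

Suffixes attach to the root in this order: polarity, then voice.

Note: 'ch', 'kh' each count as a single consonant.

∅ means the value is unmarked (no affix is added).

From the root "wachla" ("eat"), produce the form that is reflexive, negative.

Attach polarity negative -ri → wachlari.
voice = reflexive: zero marking, form stays wachlari.

wachlari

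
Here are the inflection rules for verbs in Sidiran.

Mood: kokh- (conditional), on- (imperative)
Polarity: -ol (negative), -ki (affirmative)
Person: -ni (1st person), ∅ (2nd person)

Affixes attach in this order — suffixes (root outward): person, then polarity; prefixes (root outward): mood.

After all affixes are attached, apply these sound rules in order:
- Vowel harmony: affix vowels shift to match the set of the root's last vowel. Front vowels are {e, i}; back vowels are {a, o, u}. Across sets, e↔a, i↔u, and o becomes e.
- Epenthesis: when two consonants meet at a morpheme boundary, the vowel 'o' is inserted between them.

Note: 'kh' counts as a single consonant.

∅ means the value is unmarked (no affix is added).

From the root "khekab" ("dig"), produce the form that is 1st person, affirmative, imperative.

Attach mood imperative on- → onkhekab.
Attach person 1st person -ni → onkhekabni.
Attach polarity affirmative -ki → onkhekabniki.
Apply vowel harmony: onkhekabniki → onkhekabnuku.
Apply epenthesis: onkhekabnuku → onokhekabonuku.

onokhekabonuku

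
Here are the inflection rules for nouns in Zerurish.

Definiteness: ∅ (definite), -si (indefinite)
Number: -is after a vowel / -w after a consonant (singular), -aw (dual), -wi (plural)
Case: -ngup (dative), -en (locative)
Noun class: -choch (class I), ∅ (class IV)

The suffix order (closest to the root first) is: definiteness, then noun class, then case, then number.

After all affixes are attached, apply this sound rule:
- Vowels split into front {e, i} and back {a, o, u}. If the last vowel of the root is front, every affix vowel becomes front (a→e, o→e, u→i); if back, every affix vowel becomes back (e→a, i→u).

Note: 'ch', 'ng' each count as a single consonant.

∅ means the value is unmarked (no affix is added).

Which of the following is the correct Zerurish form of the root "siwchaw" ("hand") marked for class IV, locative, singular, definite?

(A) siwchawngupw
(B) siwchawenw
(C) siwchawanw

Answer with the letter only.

definiteness = definite: zero marking, form stays siwchaw.
noun class = class IV: zero marking, form stays siwchaw.
Attach case locative -en → siwchawen.
Attach number singular -w (after consonant 'n') → siwchawenw.
Apply vowel harmony: siwchawenw → siwchawanw.
So the correct form is siwchawanw, option (C).
(B) siwchawenw is wrong: it fails to apply the sound rule(s).
(A) siwchawngupw is wrong: it uses dative instead of locative for case.

C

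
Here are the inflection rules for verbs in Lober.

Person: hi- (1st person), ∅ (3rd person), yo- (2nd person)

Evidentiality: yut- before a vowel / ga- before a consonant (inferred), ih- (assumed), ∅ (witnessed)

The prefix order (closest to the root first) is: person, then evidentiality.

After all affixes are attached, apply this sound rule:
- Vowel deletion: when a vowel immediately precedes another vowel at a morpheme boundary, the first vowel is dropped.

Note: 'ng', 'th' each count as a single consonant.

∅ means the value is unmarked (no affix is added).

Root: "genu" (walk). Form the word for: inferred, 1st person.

Attach person 1st person hi- → higenu.
Attach evidentiality inferred ga- (before consonant 'h') → gahigenu.
Vowel deletion: no change.

gahigenu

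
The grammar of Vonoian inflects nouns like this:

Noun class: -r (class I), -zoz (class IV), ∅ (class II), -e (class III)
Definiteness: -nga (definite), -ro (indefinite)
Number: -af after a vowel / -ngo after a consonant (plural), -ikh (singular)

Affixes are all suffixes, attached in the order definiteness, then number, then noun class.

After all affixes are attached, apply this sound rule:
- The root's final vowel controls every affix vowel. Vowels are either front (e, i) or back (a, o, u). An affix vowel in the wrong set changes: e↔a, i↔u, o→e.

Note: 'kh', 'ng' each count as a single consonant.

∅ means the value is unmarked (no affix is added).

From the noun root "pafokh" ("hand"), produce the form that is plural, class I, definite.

pafokhngaafr

Attach definiteness definite -nga → pafokhnga.
Attach number plural -af (after vowel 'a') → pafokhngaaf.
Attach noun class class I -r → pafokhngaafr.
Vowel harmony: no change.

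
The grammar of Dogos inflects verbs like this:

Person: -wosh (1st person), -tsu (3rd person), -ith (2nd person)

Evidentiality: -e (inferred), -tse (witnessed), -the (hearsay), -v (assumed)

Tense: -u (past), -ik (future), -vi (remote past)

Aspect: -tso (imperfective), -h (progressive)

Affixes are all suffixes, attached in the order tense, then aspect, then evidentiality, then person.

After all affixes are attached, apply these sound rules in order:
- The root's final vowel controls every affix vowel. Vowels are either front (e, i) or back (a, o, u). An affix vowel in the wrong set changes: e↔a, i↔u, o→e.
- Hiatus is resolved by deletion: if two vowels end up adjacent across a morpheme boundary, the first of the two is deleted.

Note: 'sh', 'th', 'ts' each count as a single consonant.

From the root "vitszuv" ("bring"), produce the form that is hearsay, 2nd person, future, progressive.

vitszuvukhthuth

Attach tense future -ik → vitszuvik.
Attach aspect progressive -h → vitszuvikh.
Attach evidentiality hearsay -the → vitszuvikhthe.
Attach person 2nd person -ith → vitszuvikhtheith.
Apply vowel harmony: vitszuvikhtheith → vitszuvukhthauth.
Apply vowel deletion: vitszuvukhthauth → vitszuvukhthuth.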